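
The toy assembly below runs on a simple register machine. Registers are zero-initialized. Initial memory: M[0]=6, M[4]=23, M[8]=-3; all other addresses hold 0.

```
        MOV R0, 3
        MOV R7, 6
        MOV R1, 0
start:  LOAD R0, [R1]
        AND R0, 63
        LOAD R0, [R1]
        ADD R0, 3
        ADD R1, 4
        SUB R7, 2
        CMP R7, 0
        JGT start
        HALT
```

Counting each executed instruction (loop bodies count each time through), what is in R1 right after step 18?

8

MOV R0, 3 → R0=3
MOV R7, 6 → R7=6
MOV R1, 0 → R1=0
LOAD R0, [R1] → R0=M[0]=6
AND R0, 63 → R0=6&63=6
LOAD R0, [R1] → R0=M[0]=6
ADD R0, 3 → R0=6+3=9
ADD R1, 4 → R1=0+4=4
SUB R7, 2 → R7=6-2=4
CMP R7, 0  (cmp 4,0)
JGT start: taken
LOAD R0, [R1] → R0=M[4]=23
AND R0, 63 → R0=23&63=23
LOAD R0, [R1] → R0=M[4]=23
ADD R0, 3 → R0=23+3=26
ADD R1, 4 → R1=4+4=8
SUB R7, 2 → R7=4-2=2
CMP R7, 0  (cmp 2,0)
After step 18: R1 = 8.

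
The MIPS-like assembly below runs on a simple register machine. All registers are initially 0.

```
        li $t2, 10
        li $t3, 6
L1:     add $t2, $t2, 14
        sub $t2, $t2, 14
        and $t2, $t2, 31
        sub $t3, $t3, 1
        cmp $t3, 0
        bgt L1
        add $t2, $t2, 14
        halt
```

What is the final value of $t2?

24

after li $t2, 10: $t2=10
after li $t3, 6: $t3=6
after add $t2, $t2, 14: $t2=10+14=24
after sub $t2, $t2, 14: $t2=24-14=10
after and $t2, $t2, 31: $t2=10&31=10
after sub $t3, $t3, 1: $t3=6-1=5
cmp $t3, 0  (cmp 5,0)
bgt L1: taken
after add $t2, $t2, 14: $t2=10+14=24
after sub $t2, $t2, 14: $t2=24-14=10
after and $t2, $t2, 31: $t2=10&31=10
after sub $t3, $t3, 1: $t3=5-1=4
cmp $t3, 0  (cmp 4,0)
bgt L1: taken
after add $t2, $t2, 14: $t2=10+14=24
after sub $t2, $t2, 14: $t2=24-14=10
after and $t2, $t2, 31: $t2=10&31=10
after sub $t3, $t3, 1: $t3=4-1=3
cmp $t3, 0  (cmp 3,0)
bgt L1: taken
after add $t2, $t2, 14: $t2=10+14=24
after sub $t2, $t2, 14: $t2=24-14=10
after and $t2, $t2, 31: $t2=10&31=10
after sub $t3, $t3, 1: $t3=3-1=2
cmp $t3, 0  (cmp 2,0)
bgt L1: taken
after add $t2, $t2, 14: $t2=10+14=24
after sub $t2, $t2, 14: $t2=24-14=10
after and $t2, $t2, 31: $t2=10&31=10
after sub $t3, $t3, 1: $t3=2-1=1
cmp $t3, 0  (cmp 1,0)
bgt L1: taken
after add $t2, $t2, 14: $t2=10+14=24
after sub $t2, $t2, 14: $t2=24-14=10
after and $t2, $t2, 31: $t2=10&31=10
after sub $t3, $t3, 1: $t3=1-1=0
cmp $t3, 0  (cmp 0,0)
bgt L1: not taken
after add $t2, $t2, 14: $t2=10+14=24
halt.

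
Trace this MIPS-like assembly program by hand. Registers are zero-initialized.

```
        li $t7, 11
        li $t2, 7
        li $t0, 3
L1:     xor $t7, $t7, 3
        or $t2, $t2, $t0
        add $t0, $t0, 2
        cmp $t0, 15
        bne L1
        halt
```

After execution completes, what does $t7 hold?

$t7=11
$t2=7
$t0=3
$t7=11^3=8
$t2=7|3=7
$t0=3+2=5
cmp $t0, 15  (cmp 5,15)
bne L1: taken
$t7=8^3=11
$t2=7|5=7
$t0=5+2=7
cmp $t0, 15  (cmp 7,15)
bne L1: taken
$t7=11^3=8
$t2=7|7=7
$t0=7+2=9
cmp $t0, 15  (cmp 9,15)
bne L1: taken
$t7=8^3=11
$t2=7|9=15
$t0=9+2=11
cmp $t0, 15  (cmp 11,15)
bne L1: taken
$t7=11^3=8
$t2=15|11=15
$t0=11+2=13
cmp $t0, 15  (cmp 13,15)
bne L1: taken
$t7=8^3=11
$t2=15|13=15
$t0=13+2=15
cmp $t0, 15  (cmp 15,15)
bne L1: not taken
halt.

11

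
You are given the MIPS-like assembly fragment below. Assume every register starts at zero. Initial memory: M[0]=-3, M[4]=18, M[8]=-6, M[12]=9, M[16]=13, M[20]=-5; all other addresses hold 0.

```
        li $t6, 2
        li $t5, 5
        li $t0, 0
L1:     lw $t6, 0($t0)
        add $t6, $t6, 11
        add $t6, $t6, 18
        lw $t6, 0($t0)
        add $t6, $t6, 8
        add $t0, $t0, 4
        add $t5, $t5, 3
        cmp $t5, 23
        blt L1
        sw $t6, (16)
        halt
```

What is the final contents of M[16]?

3

$t6=2
$t5=5
$t0=0
$t6=M[0]=-3
$t6=(-3)+11=8
$t6=8+18=26
$t6=M[0]=-3
$t6=(-3)+8=5
$t0=0+4=4
$t5=5+3=8
cmp $t5, 23  (cmp 8,23)
blt L1: taken
$t6=M[4]=18
$t6=18+11=29
$t6=29+18=47
$t6=M[4]=18
$t6=18+8=26
$t0=4+4=8
$t5=8+3=11
cmp $t5, 23  (cmp 11,23)
blt L1: taken
$t6=M[8]=-6
$t6=(-6)+11=5
$t6=5+18=23
$t6=M[8]=-6
$t6=(-6)+8=2
$t0=8+4=12
$t5=11+3=14
cmp $t5, 23  (cmp 14,23)
blt L1: taken
$t6=M[12]=9
$t6=9+11=20
$t6=20+18=38
$t6=M[12]=9
$t6=9+8=17
$t0=12+4=16
$t5=14+3=17
cmp $t5, 23  (cmp 17,23)
blt L1: taken
$t6=M[16]=13
$t6=13+11=24
$t6=24+18=42
$t6=M[16]=13
$t6=13+8=21
$t0=16+4=20
$t5=17+3=20
cmp $t5, 23  (cmp 20,23)
blt L1: taken
$t6=M[20]=-5
$t6=(-5)+11=6
$t6=6+18=24
$t6=M[20]=-5
$t6=(-5)+8=3
$t0=20+4=24
$t5=20+3=23
cmp $t5, 23  (cmp 23,23)
blt L1: not taken
sw $t6, (16) → M[16]=3
halt.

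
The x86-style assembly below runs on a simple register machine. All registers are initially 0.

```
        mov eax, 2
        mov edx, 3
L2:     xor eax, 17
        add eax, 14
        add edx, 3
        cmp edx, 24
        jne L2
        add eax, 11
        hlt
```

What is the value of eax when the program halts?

64

mov eax, 2 → eax=2
mov edx, 3 → edx=3
xor eax, 17 → eax=2^17=19
add eax, 14 → eax=19+14=33
add edx, 3 → edx=3+3=6
cmp edx, 24  (cmp 6,24)
jne L2: taken
xor eax, 17 → eax=33^17=48
add eax, 14 → eax=48+14=62
add edx, 3 → edx=6+3=9
cmp edx, 24  (cmp 9,24)
jne L2: taken
xor eax, 17 → eax=62^17=47
add eax, 14 → eax=47+14=61
add edx, 3 → edx=9+3=12
cmp edx, 24  (cmp 12,24)
jne L2: taken
xor eax, 17 → eax=61^17=44
add eax, 14 → eax=44+14=58
add edx, 3 → edx=12+3=15
cmp edx, 24  (cmp 15,24)
jne L2: taken
xor eax, 17 → eax=58^17=43
add eax, 14 → eax=43+14=57
add edx, 3 → edx=15+3=18
cmp edx, 24  (cmp 18,24)
jne L2: taken
xor eax, 17 → eax=57^17=40
add eax, 14 → eax=40+14=54
add edx, 3 → edx=18+3=21
cmp edx, 24  (cmp 21,24)
jne L2: taken
xor eax, 17 → eax=54^17=39
add eax, 14 → eax=39+14=53
add edx, 3 → edx=21+3=24
cmp edx, 24  (cmp 24,24)
jne L2: not taken
add eax, 11 → eax=53+11=64
halt.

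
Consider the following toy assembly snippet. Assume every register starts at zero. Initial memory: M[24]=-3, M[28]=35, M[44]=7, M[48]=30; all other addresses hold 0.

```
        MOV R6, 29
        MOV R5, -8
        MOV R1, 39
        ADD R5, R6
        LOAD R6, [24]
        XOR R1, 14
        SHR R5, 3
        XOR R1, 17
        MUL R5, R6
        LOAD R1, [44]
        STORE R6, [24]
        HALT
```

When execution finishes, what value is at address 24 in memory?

-3

R6=29
R5=-8
R1=39
R5=(-8)+29=21
R6=M[24]=-3
R1=39^14=41
R5=21>>3=2
R1=41^17=56
R5=2*(-3)=-6
R1=M[44]=7
STORE R6, [24] → M[24]=-3
halt.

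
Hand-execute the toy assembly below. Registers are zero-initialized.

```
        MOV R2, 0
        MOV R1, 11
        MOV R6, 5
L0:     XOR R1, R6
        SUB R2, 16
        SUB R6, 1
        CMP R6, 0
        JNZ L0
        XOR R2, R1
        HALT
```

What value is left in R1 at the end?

10

after MOV R2, 0: R2=0
after MOV R1, 11: R1=11
after MOV R6, 5: R6=5
after XOR R1, R6: R1=11^5=14
after SUB R2, 16: R2=0-16=-16
after SUB R6, 1: R6=5-1=4
CMP R6, 0  (cmp 4,0)
JNZ L0: taken
after XOR R1, R6: R1=14^4=10
after SUB R2, 16: R2=(-16)-16=-32
after SUB R6, 1: R6=4-1=3
CMP R6, 0  (cmp 3,0)
JNZ L0: taken
after XOR R1, R6: R1=10^3=9
after SUB R2, 16: R2=(-32)-16=-48
after SUB R6, 1: R6=3-1=2
CMP R6, 0  (cmp 2,0)
JNZ L0: taken
after XOR R1, R6: R1=9^2=11
after SUB R2, 16: R2=(-48)-16=-64
after SUB R6, 1: R6=2-1=1
CMP R6, 0  (cmp 1,0)
JNZ L0: taken
after XOR R1, R6: R1=11^1=10
after SUB R2, 16: R2=(-64)-16=-80
after SUB R6, 1: R6=1-1=0
CMP R6, 0  (cmp 0,0)
JNZ L0: not taken
after XOR R2, R1: R2=(-80)^10=-70
halt.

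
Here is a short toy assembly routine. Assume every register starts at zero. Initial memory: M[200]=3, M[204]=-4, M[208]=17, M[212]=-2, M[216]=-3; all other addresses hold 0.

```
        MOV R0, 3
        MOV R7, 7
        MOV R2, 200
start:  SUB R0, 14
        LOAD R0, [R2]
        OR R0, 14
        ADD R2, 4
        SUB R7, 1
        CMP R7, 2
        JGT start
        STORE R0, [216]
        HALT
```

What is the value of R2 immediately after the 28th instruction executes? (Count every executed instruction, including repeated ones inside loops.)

R0=3
R7=7
R2=200
R0=3-14=-11
R0=M[200]=3
R0=3|14=15
R2=200+4=204
R7=7-1=6
CMP R7, 2  (cmp 6,2)
JGT start: taken
R0=15-14=1
R0=M[204]=-4
R0=(-4)|14=-2
R2=204+4=208
R7=6-1=5
CMP R7, 2  (cmp 5,2)
JGT start: taken
R0=(-2)-14=-16
R0=M[208]=17
R0=17|14=31
R2=208+4=212
R7=5-1=4
CMP R7, 2  (cmp 4,2)
JGT start: taken
R0=31-14=17
R0=M[212]=-2
R0=(-2)|14=-2
R2=212+4=216
After step 28: R2 = 216.

216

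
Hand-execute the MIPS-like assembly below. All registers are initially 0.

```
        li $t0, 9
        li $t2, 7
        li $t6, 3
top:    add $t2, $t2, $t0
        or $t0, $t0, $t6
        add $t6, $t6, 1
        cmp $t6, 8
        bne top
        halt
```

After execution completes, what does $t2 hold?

72

$t0=9
$t2=7
$t6=3
$t2=7+9=16
$t0=9|3=11
$t6=3+1=4
cmp $t6, 8  (cmp 4,8)
bne top: taken
$t2=16+11=27
$t0=11|4=15
$t6=4+1=5
cmp $t6, 8  (cmp 5,8)
bne top: taken
$t2=27+15=42
$t0=15|5=15
$t6=5+1=6
cmp $t6, 8  (cmp 6,8)
bne top: taken
$t2=42+15=57
$t0=15|6=15
$t6=6+1=7
cmp $t6, 8  (cmp 7,8)
bne top: taken
$t2=57+15=72
$t0=15|7=15
$t6=7+1=8
cmp $t6, 8  (cmp 8,8)
bne top: not taken
halt.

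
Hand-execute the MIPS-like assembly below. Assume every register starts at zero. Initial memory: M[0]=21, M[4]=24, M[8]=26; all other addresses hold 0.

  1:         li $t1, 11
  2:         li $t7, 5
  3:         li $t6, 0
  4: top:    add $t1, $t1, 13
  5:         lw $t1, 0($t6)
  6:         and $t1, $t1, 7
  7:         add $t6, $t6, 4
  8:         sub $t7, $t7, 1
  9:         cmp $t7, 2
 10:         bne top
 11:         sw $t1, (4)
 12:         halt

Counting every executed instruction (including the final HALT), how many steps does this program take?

26

li $t1, 11 → $t1=11
li $t7, 5 → $t7=5
li $t6, 0 → $t6=0
add $t1, $t1, 13 → $t1=11+13=24
lw $t1, 0($t6) → $t1=M[0]=21
and $t1, $t1, 7 → $t1=21&7=5
add $t6, $t6, 4 → $t6=0+4=4
sub $t7, $t7, 1 → $t7=5-1=4
cmp $t7, 2  (cmp 4,2)
bne top: taken
add $t1, $t1, 13 → $t1=5+13=18
lw $t1, 0($t6) → $t1=M[4]=24
and $t1, $t1, 7 → $t1=24&7=0
add $t6, $t6, 4 → $t6=4+4=8
sub $t7, $t7, 1 → $t7=4-1=3
cmp $t7, 2  (cmp 3,2)
bne top: taken
add $t1, $t1, 13 → $t1=0+13=13
lw $t1, 0($t6) → $t1=M[8]=26
and $t1, $t1, 7 → $t1=26&7=2
add $t6, $t6, 4 → $t6=8+4=12
sub $t7, $t7, 1 → $t7=3-1=2
cmp $t7, 2  (cmp 2,2)
bne top: not taken
sw $t1, (4) → M[4]=2
halt.
Total executed instructions: 26.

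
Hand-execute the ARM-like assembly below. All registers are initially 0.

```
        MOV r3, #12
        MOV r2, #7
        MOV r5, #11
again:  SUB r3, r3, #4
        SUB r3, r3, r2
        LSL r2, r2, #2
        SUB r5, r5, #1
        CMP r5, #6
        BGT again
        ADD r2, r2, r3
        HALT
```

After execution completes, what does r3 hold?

-2395

after MOV r3, #12: r3=12
after MOV r2, #7: r2=7
after MOV r5, #11: r5=11
after SUB r3, r3, #4: r3=12-4=8
after SUB r3, r3, r2: r3=8-7=1
after LSL r2, r2, #2: r2=7<<2=28
after SUB r5, r5, #1: r5=11-1=10
CMP r5, #6  (cmp 10,6)
BGT again: taken
after SUB r3, r3, #4: r3=1-4=-3
after SUB r3, r3, r2: r3=(-3)-28=-31
after LSL r2, r2, #2: r2=28<<2=112
after SUB r5, r5, #1: r5=10-1=9
CMP r5, #6  (cmp 9,6)
BGT again: taken
after SUB r3, r3, #4: r3=(-31)-4=-35
after SUB r3, r3, r2: r3=(-35)-112=-147
after LSL r2, r2, #2: r2=112<<2=448
after SUB r5, r5, #1: r5=9-1=8
CMP r5, #6  (cmp 8,6)
BGT again: taken
after SUB r3, r3, #4: r3=(-147)-4=-151
after SUB r3, r3, r2: r3=(-151)-448=-599
after LSL r2, r2, #2: r2=448<<2=1792
after SUB r5, r5, #1: r5=8-1=7
CMP r5, #6  (cmp 7,6)
BGT again: taken
after SUB r3, r3, #4: r3=(-599)-4=-603
after SUB r3, r3, r2: r3=(-603)-1792=-2395
after LSL r2, r2, #2: r2=1792<<2=7168
after SUB r5, r5, #1: r5=7-1=6
CMP r5, #6  (cmp 6,6)
BGT again: not taken
after ADD r2, r2, r3: r2=7168+(-2395)=4773
halt.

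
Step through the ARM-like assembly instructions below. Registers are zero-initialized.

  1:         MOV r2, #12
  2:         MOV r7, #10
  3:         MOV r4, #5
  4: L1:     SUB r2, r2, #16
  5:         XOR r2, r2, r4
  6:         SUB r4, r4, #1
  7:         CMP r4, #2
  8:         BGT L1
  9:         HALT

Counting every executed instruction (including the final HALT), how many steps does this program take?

MOV r2, #12 → r2=12
MOV r7, #10 → r7=10
MOV r4, #5 → r4=5
SUB r2, r2, #16 → r2=12-16=-4
XOR r2, r2, r4 → r2=(-4)^5=-7
SUB r4, r4, #1 → r4=5-1=4
CMP r4, #2  (cmp 4,2)
BGT L1: taken
SUB r2, r2, #16 → r2=(-7)-16=-23
XOR r2, r2, r4 → r2=(-23)^4=-19
SUB r4, r4, #1 → r4=4-1=3
CMP r4, #2  (cmp 3,2)
BGT L1: taken
SUB r2, r2, #16 → r2=(-19)-16=-35
XOR r2, r2, r4 → r2=(-35)^3=-34
SUB r4, r4, #1 → r4=3-1=2
CMP r4, #2  (cmp 2,2)
BGT L1: not taken
halt.
Total executed instructions: 19.

19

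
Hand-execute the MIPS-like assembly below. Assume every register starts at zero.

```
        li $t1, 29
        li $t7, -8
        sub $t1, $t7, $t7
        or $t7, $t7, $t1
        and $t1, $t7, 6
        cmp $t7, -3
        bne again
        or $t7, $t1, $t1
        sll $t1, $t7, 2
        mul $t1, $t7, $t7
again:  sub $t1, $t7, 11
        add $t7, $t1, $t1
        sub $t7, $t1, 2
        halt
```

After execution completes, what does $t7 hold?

li $t1, 29 → $t1=29
li $t7, -8 → $t7=-8
sub $t1, $t7, $t7 → $t1=(-8)-(-8)=0
or $t7, $t7, $t1 → $t7=(-8)|0=-8
and $t1, $t7, 6 → $t1=(-8)&6=0
cmp $t7, -3  (cmp -8,-3)
bne again: taken
sub $t1, $t7, 11 → $t1=(-8)-11=-19
add $t7, $t1, $t1 → $t7=(-19)+(-19)=-38
sub $t7, $t1, 2 → $t7=(-19)-2=-21
halt.

-21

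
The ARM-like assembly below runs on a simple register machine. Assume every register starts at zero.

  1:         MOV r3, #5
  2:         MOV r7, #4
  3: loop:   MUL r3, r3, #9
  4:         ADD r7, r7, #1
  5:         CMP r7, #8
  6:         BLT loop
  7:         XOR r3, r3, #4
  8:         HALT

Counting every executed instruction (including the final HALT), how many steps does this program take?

r3=5
r7=4
r3=5*9=45
r7=4+1=5
CMP r7, #8  (cmp 5,8)
BLT loop: taken
r3=45*9=405
r7=5+1=6
CMP r7, #8  (cmp 6,8)
BLT loop: taken
r3=405*9=3645
r7=6+1=7
CMP r7, #8  (cmp 7,8)
BLT loop: taken
r3=3645*9=32805
r7=7+1=8
CMP r7, #8  (cmp 8,8)
BLT loop: not taken
r3=32805^4=32801
halt.
Total executed instructions: 20.

20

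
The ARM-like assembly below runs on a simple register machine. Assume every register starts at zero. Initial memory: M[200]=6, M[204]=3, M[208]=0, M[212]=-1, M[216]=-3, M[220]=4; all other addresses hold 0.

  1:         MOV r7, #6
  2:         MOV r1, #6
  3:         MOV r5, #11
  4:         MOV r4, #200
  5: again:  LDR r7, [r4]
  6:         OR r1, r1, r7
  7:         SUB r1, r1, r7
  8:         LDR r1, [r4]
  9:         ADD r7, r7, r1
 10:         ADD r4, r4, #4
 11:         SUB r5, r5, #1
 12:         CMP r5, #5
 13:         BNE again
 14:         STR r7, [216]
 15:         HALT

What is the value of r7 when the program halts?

8

r7=6
r1=6
r5=11
r4=200
r7=M[200]=6
r1=6|6=6
r1=6-6=0
r1=M[200]=6
r7=6+6=12
r4=200+4=204
r5=11-1=10
CMP r5, #5  (cmp 10,5)
BNE again: taken
r7=M[204]=3
r1=6|3=7
r1=7-3=4
r1=M[204]=3
r7=3+3=6
r4=204+4=208
r5=10-1=9
CMP r5, #5  (cmp 9,5)
BNE again: taken
r7=M[208]=0
r1=3|0=3
r1=3-0=3
r1=M[208]=0
r7=0+0=0
r4=208+4=212
r5=9-1=8
CMP r5, #5  (cmp 8,5)
BNE again: taken
r7=M[212]=-1
r1=0|(-1)=-1
r1=(-1)-(-1)=0
r1=M[212]=-1
r7=(-1)+(-1)=-2
r4=212+4=216
r5=8-1=7
CMP r5, #5  (cmp 7,5)
BNE again: taken
r7=M[216]=-3
r1=(-1)|(-3)=-1
r1=(-1)-(-3)=2
r1=M[216]=-3
r7=(-3)+(-3)=-6
r4=216+4=220
r5=7-1=6
CMP r5, #5  (cmp 6,5)
BNE again: taken
r7=M[220]=4
r1=(-3)|4=-3
r1=(-3)-4=-7
r1=M[220]=4
r7=4+4=8
r4=220+4=224
r5=6-1=5
CMP r5, #5  (cmp 5,5)
BNE again: not taken
STR r7, [216] → M[216]=8
halt.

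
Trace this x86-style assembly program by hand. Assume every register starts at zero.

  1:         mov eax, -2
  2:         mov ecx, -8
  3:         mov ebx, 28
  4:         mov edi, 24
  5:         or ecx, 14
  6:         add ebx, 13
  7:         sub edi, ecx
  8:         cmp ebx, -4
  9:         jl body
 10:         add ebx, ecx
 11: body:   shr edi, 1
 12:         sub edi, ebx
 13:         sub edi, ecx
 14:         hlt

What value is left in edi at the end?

-24

eax=-2
ecx=-8
ebx=28
edi=24
ecx=(-8)|14=-2
ebx=28+13=41
edi=24-(-2)=26
cmp ebx, -4  (cmp 41,-4)
jl body: not taken
ebx=41+(-2)=39
edi=26>>1=13
edi=13-39=-26
edi=(-26)-(-2)=-24
halt.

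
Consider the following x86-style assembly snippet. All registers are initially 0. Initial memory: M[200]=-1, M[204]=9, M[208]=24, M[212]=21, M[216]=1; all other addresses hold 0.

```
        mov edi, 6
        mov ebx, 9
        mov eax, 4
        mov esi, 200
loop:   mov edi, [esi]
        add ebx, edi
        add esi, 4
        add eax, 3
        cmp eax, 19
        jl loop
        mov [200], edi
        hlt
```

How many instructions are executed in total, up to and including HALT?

36

edi=6
ebx=9
eax=4
esi=200
edi=M[200]=-1
ebx=9+(-1)=8
esi=200+4=204
eax=4+3=7
cmp eax, 19  (cmp 7,19)
jl loop: taken
edi=M[204]=9
ebx=8+9=17
esi=204+4=208
eax=7+3=10
cmp eax, 19  (cmp 10,19)
jl loop: taken
edi=M[208]=24
ebx=17+24=41
esi=208+4=212
eax=10+3=13
cmp eax, 19  (cmp 13,19)
jl loop: taken
edi=M[212]=21
ebx=41+21=62
esi=212+4=216
eax=13+3=16
cmp eax, 19  (cmp 16,19)
jl loop: taken
edi=M[216]=1
ebx=62+1=63
esi=216+4=220
eax=16+3=19
cmp eax, 19  (cmp 19,19)
jl loop: not taken
mov [200], edi → M[200]=1
halt.
Total executed instructions: 36.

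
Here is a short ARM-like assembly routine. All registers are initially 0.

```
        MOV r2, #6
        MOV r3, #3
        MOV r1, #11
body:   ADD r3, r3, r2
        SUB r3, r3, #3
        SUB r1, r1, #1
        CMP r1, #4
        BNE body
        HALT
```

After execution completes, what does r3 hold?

r2=6
r3=3
r1=11
r3=3+6=9
r3=9-3=6
r1=11-1=10
CMP r1, #4  (cmp 10,4)
BNE body: taken
r3=6+6=12
r3=12-3=9
r1=10-1=9
CMP r1, #4  (cmp 9,4)
BNE body: taken
r3=9+6=15
r3=15-3=12
r1=9-1=8
CMP r1, #4  (cmp 8,4)
BNE body: taken
r3=12+6=18
r3=18-3=15
r1=8-1=7
CMP r1, #4  (cmp 7,4)
BNE body: taken
r3=15+6=21
r3=21-3=18
r1=7-1=6
CMP r1, #4  (cmp 6,4)
BNE body: taken
r3=18+6=24
r3=24-3=21
r1=6-1=5
CMP r1, #4  (cmp 5,4)
BNE body: taken
r3=21+6=27
r3=27-3=24
r1=5-1=4
CMP r1, #4  (cmp 4,4)
BNE body: not taken
halt.

24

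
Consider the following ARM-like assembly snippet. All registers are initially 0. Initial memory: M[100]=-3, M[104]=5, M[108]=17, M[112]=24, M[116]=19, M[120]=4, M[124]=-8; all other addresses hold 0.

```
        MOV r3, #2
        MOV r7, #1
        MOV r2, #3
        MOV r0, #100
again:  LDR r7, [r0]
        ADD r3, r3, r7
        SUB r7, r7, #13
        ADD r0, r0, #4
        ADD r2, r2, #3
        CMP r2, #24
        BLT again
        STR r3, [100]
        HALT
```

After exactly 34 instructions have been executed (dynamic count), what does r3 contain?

64

r3=2
r7=1
r2=3
r0=100
r7=M[100]=-3
r3=2+(-3)=-1
r7=(-3)-13=-16
r0=100+4=104
r2=3+3=6
CMP r2, #24  (cmp 6,24)
BLT again: taken
r7=M[104]=5
r3=(-1)+5=4
r7=5-13=-8
r0=104+4=108
r2=6+3=9
CMP r2, #24  (cmp 9,24)
BLT again: taken
r7=M[108]=17
r3=4+17=21
r7=17-13=4
r0=108+4=112
r2=9+3=12
CMP r2, #24  (cmp 12,24)
BLT again: taken
r7=M[112]=24
r3=21+24=45
r7=24-13=11
r0=112+4=116
r2=12+3=15
CMP r2, #24  (cmp 15,24)
BLT again: taken
r7=M[116]=19
r3=45+19=64
After step 34: r3 = 64.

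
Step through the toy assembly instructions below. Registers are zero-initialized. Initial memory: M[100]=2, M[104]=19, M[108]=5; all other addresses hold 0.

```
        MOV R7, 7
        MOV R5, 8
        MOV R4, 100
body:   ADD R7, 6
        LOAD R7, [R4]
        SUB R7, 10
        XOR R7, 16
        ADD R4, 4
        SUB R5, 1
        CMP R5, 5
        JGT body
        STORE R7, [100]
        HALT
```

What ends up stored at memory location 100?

-21

after MOV R7, 7: R7=7
after MOV R5, 8: R5=8
after MOV R4, 100: R4=100
after ADD R7, 6: R7=7+6=13
after LOAD R7, [R4]: R7=M[100]=2
after SUB R7, 10: R7=2-10=-8
after XOR R7, 16: R7=(-8)^16=-24
after ADD R4, 4: R4=100+4=104
after SUB R5, 1: R5=8-1=7
CMP R5, 5  (cmp 7,5)
JGT body: taken
after ADD R7, 6: R7=(-24)+6=-18
after LOAD R7, [R4]: R7=M[104]=19
after SUB R7, 10: R7=19-10=9
after XOR R7, 16: R7=9^16=25
after ADD R4, 4: R4=104+4=108
after SUB R5, 1: R5=7-1=6
CMP R5, 5  (cmp 6,5)
JGT body: taken
after ADD R7, 6: R7=25+6=31
after LOAD R7, [R4]: R7=M[108]=5
after SUB R7, 10: R7=5-10=-5
after XOR R7, 16: R7=(-5)^16=-21
after ADD R4, 4: R4=108+4=112
after SUB R5, 1: R5=6-1=5
CMP R5, 5  (cmp 5,5)
JGT body: not taken
STORE R7, [100] → M[100]=-21
halt.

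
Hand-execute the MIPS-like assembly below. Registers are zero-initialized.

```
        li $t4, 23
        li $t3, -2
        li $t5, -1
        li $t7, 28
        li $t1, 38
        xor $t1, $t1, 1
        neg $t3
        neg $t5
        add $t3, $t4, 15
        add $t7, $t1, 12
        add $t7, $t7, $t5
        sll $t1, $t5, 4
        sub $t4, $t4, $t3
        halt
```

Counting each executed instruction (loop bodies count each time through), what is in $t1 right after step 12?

$t4=23
$t3=-2
$t5=-1
$t7=28
$t1=38
$t1=38^1=39
$t3=-(-2)=2
$t5=-(-1)=1
$t3=23+15=38
$t7=39+12=51
$t7=51+1=52
$t1=1<<4=16
After step 12: $t1 = 16.

16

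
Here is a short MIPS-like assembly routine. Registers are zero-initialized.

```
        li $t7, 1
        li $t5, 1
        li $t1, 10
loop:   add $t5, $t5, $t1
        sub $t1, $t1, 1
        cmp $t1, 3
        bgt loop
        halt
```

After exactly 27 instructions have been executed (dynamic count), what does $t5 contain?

li $t7, 1 → $t7=1
li $t5, 1 → $t5=1
li $t1, 10 → $t1=10
add $t5, $t5, $t1 → $t5=1+10=11
sub $t1, $t1, 1 → $t1=10-1=9
cmp $t1, 3  (cmp 9,3)
bgt loop: taken
add $t5, $t5, $t1 → $t5=11+9=20
sub $t1, $t1, 1 → $t1=9-1=8
cmp $t1, 3  (cmp 8,3)
bgt loop: taken
add $t5, $t5, $t1 → $t5=20+8=28
sub $t1, $t1, 1 → $t1=8-1=7
cmp $t1, 3  (cmp 7,3)
bgt loop: taken
add $t5, $t5, $t1 → $t5=28+7=35
sub $t1, $t1, 1 → $t1=7-1=6
cmp $t1, 3  (cmp 6,3)
bgt loop: taken
add $t5, $t5, $t1 → $t5=35+6=41
sub $t1, $t1, 1 → $t1=6-1=5
cmp $t1, 3  (cmp 5,3)
bgt loop: taken
add $t5, $t5, $t1 → $t5=41+5=46
sub $t1, $t1, 1 → $t1=5-1=4
cmp $t1, 3  (cmp 4,3)
bgt loop: taken
After step 27: $t5 = 46.

46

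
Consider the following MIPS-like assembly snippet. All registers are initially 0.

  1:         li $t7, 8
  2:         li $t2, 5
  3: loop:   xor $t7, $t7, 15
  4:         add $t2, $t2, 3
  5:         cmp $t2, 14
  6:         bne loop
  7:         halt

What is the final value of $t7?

7

li $t7, 8 → $t7=8
li $t2, 5 → $t2=5
xor $t7, $t7, 15 → $t7=8^15=7
add $t2, $t2, 3 → $t2=5+3=8
cmp $t2, 14  (cmp 8,14)
bne loop: taken
xor $t7, $t7, 15 → $t7=7^15=8
add $t2, $t2, 3 → $t2=8+3=11
cmp $t2, 14  (cmp 11,14)
bne loop: taken
xor $t7, $t7, 15 → $t7=8^15=7
add $t2, $t2, 3 → $t2=11+3=14
cmp $t2, 14  (cmp 14,14)
bne loop: not taken
halt.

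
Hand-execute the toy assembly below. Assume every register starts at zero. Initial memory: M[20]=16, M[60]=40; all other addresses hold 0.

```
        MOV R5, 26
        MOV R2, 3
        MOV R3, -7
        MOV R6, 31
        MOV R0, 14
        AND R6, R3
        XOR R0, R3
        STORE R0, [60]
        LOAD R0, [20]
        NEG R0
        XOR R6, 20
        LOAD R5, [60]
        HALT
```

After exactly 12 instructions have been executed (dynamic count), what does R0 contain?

R5=26
R2=3
R3=-7
R6=31
R0=14
R6=31&(-7)=25
R0=14^(-7)=-9
STORE R0, [60] → M[60]=-9
R0=M[20]=16
R0=-(16)=-16
R6=25^20=13
R5=M[60]=-9
After step 12: R0 = -16.

-16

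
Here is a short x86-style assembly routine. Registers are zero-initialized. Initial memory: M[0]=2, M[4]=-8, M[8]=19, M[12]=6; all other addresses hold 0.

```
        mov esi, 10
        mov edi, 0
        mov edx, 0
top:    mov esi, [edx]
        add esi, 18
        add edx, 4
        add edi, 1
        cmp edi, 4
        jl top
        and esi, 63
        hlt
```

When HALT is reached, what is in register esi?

24

esi=10
edi=0
edx=0
esi=M[0]=2
esi=2+18=20
edx=0+4=4
edi=0+1=1
cmp edi, 4  (cmp 1,4)
jl top: taken
esi=M[4]=-8
esi=(-8)+18=10
edx=4+4=8
edi=1+1=2
cmp edi, 4  (cmp 2,4)
jl top: taken
esi=M[8]=19
esi=19+18=37
edx=8+4=12
edi=2+1=3
cmp edi, 4  (cmp 3,4)
jl top: taken
esi=M[12]=6
esi=6+18=24
edx=12+4=16
edi=3+1=4
cmp edi, 4  (cmp 4,4)
jl top: not taken
esi=24&63=24
halt.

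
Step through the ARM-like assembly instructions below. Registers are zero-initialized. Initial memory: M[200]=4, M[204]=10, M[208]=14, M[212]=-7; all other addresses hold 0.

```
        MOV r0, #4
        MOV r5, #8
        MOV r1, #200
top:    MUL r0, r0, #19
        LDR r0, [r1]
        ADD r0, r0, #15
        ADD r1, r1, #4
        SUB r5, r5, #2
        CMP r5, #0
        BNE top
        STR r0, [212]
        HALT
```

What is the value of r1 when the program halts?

216

after MOV r0, #4: r0=4
after MOV r5, #8: r5=8
after MOV r1, #200: r1=200
after MUL r0, r0, #19: r0=4*19=76
after LDR r0, [r1]: r0=M[200]=4
after ADD r0, r0, #15: r0=4+15=19
after ADD r1, r1, #4: r1=200+4=204
after SUB r5, r5, #2: r5=8-2=6
CMP r5, #0  (cmp 6,0)
BNE top: taken
after MUL r0, r0, #19: r0=19*19=361
after LDR r0, [r1]: r0=M[204]=10
after ADD r0, r0, #15: r0=10+15=25
after ADD r1, r1, #4: r1=204+4=208
after SUB r5, r5, #2: r5=6-2=4
CMP r5, #0  (cmp 4,0)
BNE top: taken
after MUL r0, r0, #19: r0=25*19=475
after LDR r0, [r1]: r0=M[208]=14
after ADD r0, r0, #15: r0=14+15=29
after ADD r1, r1, #4: r1=208+4=212
after SUB r5, r5, #2: r5=4-2=2
CMP r5, #0  (cmp 2,0)
BNE top: taken
after MUL r0, r0, #19: r0=29*19=551
after LDR r0, [r1]: r0=M[212]=-7
after ADD r0, r0, #15: r0=(-7)+15=8
after ADD r1, r1, #4: r1=212+4=216
after SUB r5, r5, #2: r5=2-2=0
CMP r5, #0  (cmp 0,0)
BNE top: not taken
STR r0, [212] → M[212]=8
halt.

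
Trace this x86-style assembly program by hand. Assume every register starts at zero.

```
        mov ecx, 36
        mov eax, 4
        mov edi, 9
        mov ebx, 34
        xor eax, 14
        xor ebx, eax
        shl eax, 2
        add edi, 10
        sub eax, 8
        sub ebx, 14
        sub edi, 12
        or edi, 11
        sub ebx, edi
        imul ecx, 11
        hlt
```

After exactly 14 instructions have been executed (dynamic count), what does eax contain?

mov ecx, 36 → ecx=36
mov eax, 4 → eax=4
mov edi, 9 → edi=9
mov ebx, 34 → ebx=34
xor eax, 14 → eax=4^14=10
xor ebx, eax → ebx=34^10=40
shl eax, 2 → eax=10<<2=40
add edi, 10 → edi=9+10=19
sub eax, 8 → eax=40-8=32
sub ebx, 14 → ebx=40-14=26
sub edi, 12 → edi=19-12=7
or edi, 11 → edi=7|11=15
sub ebx, edi → ebx=26-15=11
imul ecx, 11 → ecx=36*11=396
After step 14: eax = 32.

32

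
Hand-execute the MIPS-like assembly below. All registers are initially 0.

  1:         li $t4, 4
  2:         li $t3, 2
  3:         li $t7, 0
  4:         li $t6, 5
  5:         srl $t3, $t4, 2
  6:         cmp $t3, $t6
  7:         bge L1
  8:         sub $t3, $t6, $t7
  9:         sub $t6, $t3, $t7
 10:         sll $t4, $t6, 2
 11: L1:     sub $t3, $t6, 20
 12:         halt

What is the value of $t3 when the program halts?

-15

$t4=4
$t3=2
$t7=0
$t6=5
$t3=4>>2=1
cmp $t3, $t6  (cmp 1,5)
bge L1: not taken
$t3=5-0=5
$t6=5-0=5
$t4=5<<2=20
$t3=5-20=-15
halt.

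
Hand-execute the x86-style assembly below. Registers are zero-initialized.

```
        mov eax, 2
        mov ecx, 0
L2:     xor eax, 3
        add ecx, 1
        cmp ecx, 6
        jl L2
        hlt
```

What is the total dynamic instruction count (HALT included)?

27

mov eax, 2 → eax=2
mov ecx, 0 → ecx=0
xor eax, 3 → eax=2^3=1
add ecx, 1 → ecx=0+1=1
cmp ecx, 6  (cmp 1,6)
jl L2: taken
xor eax, 3 → eax=1^3=2
add ecx, 1 → ecx=1+1=2
cmp ecx, 6  (cmp 2,6)
jl L2: taken
xor eax, 3 → eax=2^3=1
add ecx, 1 → ecx=2+1=3
cmp ecx, 6  (cmp 3,6)
jl L2: taken
xor eax, 3 → eax=1^3=2
add ecx, 1 → ecx=3+1=4
cmp ecx, 6  (cmp 4,6)
jl L2: taken
xor eax, 3 → eax=2^3=1
add ecx, 1 → ecx=4+1=5
cmp ecx, 6  (cmp 5,6)
jl L2: taken
xor eax, 3 → eax=1^3=2
add ecx, 1 → ecx=5+1=6
cmp ecx, 6  (cmp 6,6)
jl L2: not taken
halt.
Total executed instructions: 27.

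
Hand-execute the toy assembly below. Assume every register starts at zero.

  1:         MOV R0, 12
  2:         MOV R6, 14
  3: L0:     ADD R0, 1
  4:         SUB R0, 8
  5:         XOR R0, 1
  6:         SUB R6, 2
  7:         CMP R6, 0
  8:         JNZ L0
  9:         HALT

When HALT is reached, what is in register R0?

-44

MOV R0, 12 → R0=12
MOV R6, 14 → R6=14
ADD R0, 1 → R0=12+1=13
SUB R0, 8 → R0=13-8=5
XOR R0, 1 → R0=5^1=4
SUB R6, 2 → R6=14-2=12
CMP R6, 0  (cmp 12,0)
JNZ L0: taken
ADD R0, 1 → R0=4+1=5
SUB R0, 8 → R0=5-8=-3
XOR R0, 1 → R0=(-3)^1=-4
SUB R6, 2 → R6=12-2=10
CMP R6, 0  (cmp 10,0)
JNZ L0: taken
ADD R0, 1 → R0=(-4)+1=-3
SUB R0, 8 → R0=(-3)-8=-11
XOR R0, 1 → R0=(-11)^1=-12
SUB R6, 2 → R6=10-2=8
CMP R6, 0  (cmp 8,0)
JNZ L0: taken
ADD R0, 1 → R0=(-12)+1=-11
SUB R0, 8 → R0=(-11)-8=-19
XOR R0, 1 → R0=(-19)^1=-20
SUB R6, 2 → R6=8-2=6
CMP R6, 0  (cmp 6,0)
JNZ L0: taken
ADD R0, 1 → R0=(-20)+1=-19
SUB R0, 8 → R0=(-19)-8=-27
XOR R0, 1 → R0=(-27)^1=-28
SUB R6, 2 → R6=6-2=4
CMP R6, 0  (cmp 4,0)
JNZ L0: taken
ADD R0, 1 → R0=(-28)+1=-27
SUB R0, 8 → R0=(-27)-8=-35
XOR R0, 1 → R0=(-35)^1=-36
SUB R6, 2 → R6=4-2=2
CMP R6, 0  (cmp 2,0)
JNZ L0: taken
ADD R0, 1 → R0=(-36)+1=-35
SUB R0, 8 → R0=(-35)-8=-43
XOR R0, 1 → R0=(-43)^1=-44
SUB R6, 2 → R6=2-2=0
CMP R6, 0  (cmp 0,0)
JNZ L0: not taken
halt.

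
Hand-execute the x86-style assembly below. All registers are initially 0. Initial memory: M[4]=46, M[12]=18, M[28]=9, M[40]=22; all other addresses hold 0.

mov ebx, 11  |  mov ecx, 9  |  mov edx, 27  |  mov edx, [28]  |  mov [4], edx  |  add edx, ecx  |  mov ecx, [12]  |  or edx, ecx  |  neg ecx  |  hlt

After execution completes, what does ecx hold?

ebx=11
ecx=9
edx=27
edx=M[28]=9
mov [4], edx → M[4]=9
edx=9+9=18
ecx=M[12]=18
edx=18|18=18
ecx=-(18)=-18
halt.

-18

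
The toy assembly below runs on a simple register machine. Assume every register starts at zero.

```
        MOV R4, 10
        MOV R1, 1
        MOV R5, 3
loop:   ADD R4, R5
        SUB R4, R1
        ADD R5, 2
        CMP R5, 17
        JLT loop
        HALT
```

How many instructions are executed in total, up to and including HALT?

R4=10
R1=1
R5=3
R4=10+3=13
R4=13-1=12
R5=3+2=5
CMP R5, 17  (cmp 5,17)
JLT loop: taken
R4=12+5=17
R4=17-1=16
R5=5+2=7
CMP R5, 17  (cmp 7,17)
JLT loop: taken
R4=16+7=23
R4=23-1=22
R5=7+2=9
CMP R5, 17  (cmp 9,17)
JLT loop: taken
R4=22+9=31
R4=31-1=30
R5=9+2=11
CMP R5, 17  (cmp 11,17)
JLT loop: taken
R4=30+11=41
R4=41-1=40
R5=11+2=13
CMP R5, 17  (cmp 13,17)
JLT loop: taken
R4=40+13=53
R4=53-1=52
R5=13+2=15
CMP R5, 17  (cmp 15,17)
JLT loop: taken
R4=52+15=67
R4=67-1=66
R5=15+2=17
CMP R5, 17  (cmp 17,17)
JLT loop: not taken
halt.
Total executed instructions: 39.

39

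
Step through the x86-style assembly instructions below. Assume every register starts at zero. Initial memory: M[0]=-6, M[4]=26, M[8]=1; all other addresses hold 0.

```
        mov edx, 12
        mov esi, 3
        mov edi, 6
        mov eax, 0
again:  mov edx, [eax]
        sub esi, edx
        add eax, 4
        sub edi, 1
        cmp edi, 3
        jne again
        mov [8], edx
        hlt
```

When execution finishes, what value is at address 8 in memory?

edx=12
esi=3
edi=6
eax=0
edx=M[0]=-6
esi=3-(-6)=9
eax=0+4=4
edi=6-1=5
cmp edi, 3  (cmp 5,3)
jne again: taken
edx=M[4]=26
esi=9-26=-17
eax=4+4=8
edi=5-1=4
cmp edi, 3  (cmp 4,3)
jne again: taken
edx=M[8]=1
esi=(-17)-1=-18
eax=8+4=12
edi=4-1=3
cmp edi, 3  (cmp 3,3)
jne again: not taken
mov [8], edx → M[8]=1
halt.

1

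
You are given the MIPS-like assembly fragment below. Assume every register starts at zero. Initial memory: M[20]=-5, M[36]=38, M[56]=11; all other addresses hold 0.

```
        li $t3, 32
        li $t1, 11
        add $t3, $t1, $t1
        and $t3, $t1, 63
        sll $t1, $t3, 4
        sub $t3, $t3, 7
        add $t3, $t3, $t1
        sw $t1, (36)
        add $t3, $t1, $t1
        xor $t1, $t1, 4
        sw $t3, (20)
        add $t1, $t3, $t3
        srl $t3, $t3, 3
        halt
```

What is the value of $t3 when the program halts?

$t3=32
$t1=11
$t3=11+11=22
$t3=11&63=11
$t1=11<<4=176
$t3=11-7=4
$t3=4+176=180
sw $t1, (36) → M[36]=176
$t3=176+176=352
$t1=176^4=180
sw $t3, (20) → M[20]=352
$t1=352+352=704
$t3=352>>3=44
halt.

44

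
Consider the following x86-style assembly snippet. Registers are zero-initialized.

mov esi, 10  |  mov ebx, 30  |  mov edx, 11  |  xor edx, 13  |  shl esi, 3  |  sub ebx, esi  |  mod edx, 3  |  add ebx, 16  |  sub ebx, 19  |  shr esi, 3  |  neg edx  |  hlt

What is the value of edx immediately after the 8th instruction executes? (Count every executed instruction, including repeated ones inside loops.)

after mov esi, 10: esi=10
after mov ebx, 30: ebx=30
after mov edx, 11: edx=11
after xor edx, 13: edx=11^13=6
after shl esi, 3: esi=10<<3=80
after sub ebx, esi: ebx=30-80=-50
after mod edx, 3: edx=6%3=0
after add ebx, 16: ebx=(-50)+16=-34
After step 8: edx = 0.

0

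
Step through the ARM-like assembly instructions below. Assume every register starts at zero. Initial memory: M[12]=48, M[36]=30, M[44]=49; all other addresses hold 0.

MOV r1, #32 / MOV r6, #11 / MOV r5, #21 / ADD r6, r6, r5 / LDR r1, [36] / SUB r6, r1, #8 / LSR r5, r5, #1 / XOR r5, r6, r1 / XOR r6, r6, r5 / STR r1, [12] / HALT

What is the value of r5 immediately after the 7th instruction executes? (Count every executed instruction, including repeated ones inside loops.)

10

after MOV r1, #32: r1=32
after MOV r6, #11: r6=11
after MOV r5, #21: r5=21
after ADD r6, r6, r5: r6=11+21=32
after LDR r1, [36]: r1=M[36]=30
after SUB r6, r1, #8: r6=30-8=22
after LSR r5, r5, #1: r5=21>>1=10
After step 7: r5 = 10.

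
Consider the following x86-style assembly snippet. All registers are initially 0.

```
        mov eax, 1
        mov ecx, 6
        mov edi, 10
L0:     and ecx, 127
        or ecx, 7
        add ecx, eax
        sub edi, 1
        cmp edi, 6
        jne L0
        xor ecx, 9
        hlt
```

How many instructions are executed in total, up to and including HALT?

after mov eax, 1: eax=1
after mov ecx, 6: ecx=6
after mov edi, 10: edi=10
after and ecx, 127: ecx=6&127=6
after or ecx, 7: ecx=6|7=7
after add ecx, eax: ecx=7+1=8
after sub edi, 1: edi=10-1=9
cmp edi, 6  (cmp 9,6)
jne L0: taken
after and ecx, 127: ecx=8&127=8
after or ecx, 7: ecx=8|7=15
after add ecx, eax: ecx=15+1=16
after sub edi, 1: edi=9-1=8
cmp edi, 6  (cmp 8,6)
jne L0: taken
after and ecx, 127: ecx=16&127=16
after or ecx, 7: ecx=16|7=23
after add ecx, eax: ecx=23+1=24
after sub edi, 1: edi=8-1=7
cmp edi, 6  (cmp 7,6)
jne L0: taken
after and ecx, 127: ecx=24&127=24
after or ecx, 7: ecx=24|7=31
after add ecx, eax: ecx=31+1=32
after sub edi, 1: edi=7-1=6
cmp edi, 6  (cmp 6,6)
jne L0: not taken
after xor ecx, 9: ecx=32^9=41
halt.
Total executed instructions: 29.

29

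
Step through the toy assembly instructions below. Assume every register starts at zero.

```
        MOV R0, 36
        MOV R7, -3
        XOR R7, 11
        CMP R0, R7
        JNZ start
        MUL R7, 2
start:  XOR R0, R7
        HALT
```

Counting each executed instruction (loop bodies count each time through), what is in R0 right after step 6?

MOV R0, 36 → R0=36
MOV R7, -3 → R7=-3
XOR R7, 11 → R7=(-3)^11=-10
CMP R0, R7  (cmp 36,-10)
JNZ start: taken
XOR R0, R7 → R0=36^(-10)=-46
After step 6: R0 = -46.

-46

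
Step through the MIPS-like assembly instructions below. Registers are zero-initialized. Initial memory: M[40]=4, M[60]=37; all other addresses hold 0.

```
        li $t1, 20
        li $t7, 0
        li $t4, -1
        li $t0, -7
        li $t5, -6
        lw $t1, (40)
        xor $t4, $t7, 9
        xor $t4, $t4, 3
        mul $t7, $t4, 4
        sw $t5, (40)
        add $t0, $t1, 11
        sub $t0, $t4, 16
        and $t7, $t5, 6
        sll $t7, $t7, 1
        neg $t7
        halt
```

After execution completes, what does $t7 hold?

-4

li $t1, 20 → $t1=20
li $t7, 0 → $t7=0
li $t4, -1 → $t4=-1
li $t0, -7 → $t0=-7
li $t5, -6 → $t5=-6
lw $t1, (40) → $t1=M[40]=4
xor $t4, $t7, 9 → $t4=0^9=9
xor $t4, $t4, 3 → $t4=9^3=10
mul $t7, $t4, 4 → $t7=10*4=40
sw $t5, (40) → M[40]=-6
add $t0, $t1, 11 → $t0=4+11=15
sub $t0, $t4, 16 → $t0=10-16=-6
and $t7, $t5, 6 → $t7=(-6)&6=2
sll $t7, $t7, 1 → $t7=2<<1=4
neg $t7 → $t7=-(4)=-4
halt.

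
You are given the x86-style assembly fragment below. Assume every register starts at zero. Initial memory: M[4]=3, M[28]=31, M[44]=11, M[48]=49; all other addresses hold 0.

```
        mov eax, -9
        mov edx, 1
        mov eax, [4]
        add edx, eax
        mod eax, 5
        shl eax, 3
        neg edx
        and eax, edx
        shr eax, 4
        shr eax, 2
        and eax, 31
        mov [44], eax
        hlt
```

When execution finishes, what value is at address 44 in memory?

after mov eax, -9: eax=-9
after mov edx, 1: edx=1
after mov eax, [4]: eax=M[4]=3
after add edx, eax: edx=1+3=4
after mod eax, 5: eax=3%5=3
after shl eax, 3: eax=3<<3=24
after neg edx: edx=-(4)=-4
after and eax, edx: eax=24&(-4)=24
after shr eax, 4: eax=24>>4=1
after shr eax, 2: eax=1>>2=0
after and eax, 31: eax=0&31=0
mov [44], eax → M[44]=0
halt.

0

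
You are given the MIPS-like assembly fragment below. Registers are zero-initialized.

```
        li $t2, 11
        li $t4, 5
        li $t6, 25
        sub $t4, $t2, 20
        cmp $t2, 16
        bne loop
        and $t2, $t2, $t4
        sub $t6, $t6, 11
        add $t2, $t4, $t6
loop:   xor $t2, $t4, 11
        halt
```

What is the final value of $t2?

-4

li $t2, 11 → $t2=11
li $t4, 5 → $t4=5
li $t6, 25 → $t6=25
sub $t4, $t2, 20 → $t4=11-20=-9
cmp $t2, 16  (cmp 11,16)
bne loop: taken
xor $t2, $t4, 11 → $t2=(-9)^11=-4
halt.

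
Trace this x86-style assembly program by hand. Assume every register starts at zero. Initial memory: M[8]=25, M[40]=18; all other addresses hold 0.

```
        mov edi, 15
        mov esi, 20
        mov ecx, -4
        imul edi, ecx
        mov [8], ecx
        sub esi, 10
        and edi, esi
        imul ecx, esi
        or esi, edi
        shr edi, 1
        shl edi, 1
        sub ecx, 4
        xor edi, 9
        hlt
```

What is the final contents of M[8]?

mov edi, 15 → edi=15
mov esi, 20 → esi=20
mov ecx, -4 → ecx=-4
imul edi, ecx → edi=15*(-4)=-60
mov [8], ecx → M[8]=-4
sub esi, 10 → esi=20-10=10
and edi, esi → edi=(-60)&10=0
imul ecx, esi → ecx=(-4)*10=-40
or esi, edi → esi=10|0=10
shr edi, 1 → edi=0>>1=0
shl edi, 1 → edi=0<<1=0
sub ecx, 4 → ecx=(-40)-4=-44
xor edi, 9 → edi=0^9=9
halt.

-4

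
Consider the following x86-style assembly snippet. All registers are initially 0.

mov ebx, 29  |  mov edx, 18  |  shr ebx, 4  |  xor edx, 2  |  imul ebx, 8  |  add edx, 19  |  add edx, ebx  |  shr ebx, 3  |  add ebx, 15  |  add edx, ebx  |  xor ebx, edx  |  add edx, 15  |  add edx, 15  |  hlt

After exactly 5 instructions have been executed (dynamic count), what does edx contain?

16

ebx=29
edx=18
ebx=29>>4=1
edx=18^2=16
ebx=1*8=8
After step 5: edx = 16.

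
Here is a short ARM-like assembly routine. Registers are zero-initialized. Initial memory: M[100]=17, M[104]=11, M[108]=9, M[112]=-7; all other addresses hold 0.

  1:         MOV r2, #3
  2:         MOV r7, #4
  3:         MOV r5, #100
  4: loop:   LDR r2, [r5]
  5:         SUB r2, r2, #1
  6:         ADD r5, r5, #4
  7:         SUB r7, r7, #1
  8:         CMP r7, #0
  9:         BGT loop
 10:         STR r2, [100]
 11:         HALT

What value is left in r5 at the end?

MOV r2, #3 → r2=3
MOV r7, #4 → r7=4
MOV r5, #100 → r5=100
LDR r2, [r5] → r2=M[100]=17
SUB r2, r2, #1 → r2=17-1=16
ADD r5, r5, #4 → r5=100+4=104
SUB r7, r7, #1 → r7=4-1=3
CMP r7, #0  (cmp 3,0)
BGT loop: taken
LDR r2, [r5] → r2=M[104]=11
SUB r2, r2, #1 → r2=11-1=10
ADD r5, r5, #4 → r5=104+4=108
SUB r7, r7, #1 → r7=3-1=2
CMP r7, #0  (cmp 2,0)
BGT loop: taken
LDR r2, [r5] → r2=M[108]=9
SUB r2, r2, #1 → r2=9-1=8
ADD r5, r5, #4 → r5=108+4=112
SUB r7, r7, #1 → r7=2-1=1
CMP r7, #0  (cmp 1,0)
BGT loop: taken
LDR r2, [r5] → r2=M[112]=-7
SUB r2, r2, #1 → r2=(-7)-1=-8
ADD r5, r5, #4 → r5=112+4=116
SUB r7, r7, #1 → r7=1-1=0
CMP r7, #0  (cmp 0,0)
BGT loop: not taken
STR r2, [100] → M[100]=-8
halt.

116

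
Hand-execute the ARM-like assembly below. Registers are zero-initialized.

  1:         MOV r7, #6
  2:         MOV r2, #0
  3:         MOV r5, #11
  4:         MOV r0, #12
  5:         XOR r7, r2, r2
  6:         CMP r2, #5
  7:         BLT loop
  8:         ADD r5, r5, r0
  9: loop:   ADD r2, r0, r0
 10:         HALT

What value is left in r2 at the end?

24

after MOV r7, #6: r7=6
after MOV r2, #0: r2=0
after MOV r5, #11: r5=11
after MOV r0, #12: r0=12
after XOR r7, r2, r2: r7=0^0=0
CMP r2, #5  (cmp 0,5)
BLT loop: taken
after ADD r2, r0, r0: r2=12+12=24
halt.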